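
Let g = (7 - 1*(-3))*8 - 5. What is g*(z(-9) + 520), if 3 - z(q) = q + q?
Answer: 40575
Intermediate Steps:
z(q) = 3 - 2*q (z(q) = 3 - (q + q) = 3 - 2*q)
g = 75 (g = (7 + 3)*8 - 5 = 10*8 - 5 = 80 - 5 = 75)
g*(z(-9) + 520) = 75*((3 - 2*(-9)) + 520) = 75*((3 + 18) + 520) = 75*(21 + 520) = 75*541 = 40575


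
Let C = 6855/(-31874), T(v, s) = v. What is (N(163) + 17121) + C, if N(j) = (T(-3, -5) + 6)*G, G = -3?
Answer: 545421033/31874 ≈ 17112.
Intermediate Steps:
C = -6855/31874 (C = 6855*(-1/31874) = -6855/31874 ≈ -0.21507)
N(j) = -9 (N(j) = (-3 + 6)*(-3) = 3*(-3) = -9)
(N(163) + 17121) + C = (-9 + 17121) - 6855/31874 = 17112 - 6855/31874 = 545421033/31874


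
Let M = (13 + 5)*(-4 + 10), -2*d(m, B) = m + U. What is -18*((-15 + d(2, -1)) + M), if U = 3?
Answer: -1629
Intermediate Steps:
d(m, B) = -3/2 - m/2 (d(m, B) = -(m + 3)/2 = -(3 + m)/2 = -3/2 - m/2)
M = 108 (M = 18*6 = 108)
-18*((-15 + d(2, -1)) + M) = -18*((-15 + (-3/2 - 1/2*2)) + 108) = -18*((-15 + (-3/2 - 1)) + 108) = -18*((-15 - 5/2) + 108) = -18*(-35/2 + 108) = -18*181/2 = -1629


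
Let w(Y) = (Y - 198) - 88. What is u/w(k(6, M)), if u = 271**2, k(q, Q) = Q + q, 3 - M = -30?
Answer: -73441/247 ≈ -297.33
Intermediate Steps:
M = 33 (M = 3 - 1*(-30) = 3 + 30 = 33)
u = 73441
w(Y) = -286 + Y (w(Y) = (-198 + Y) - 88 = -286 + Y)
u/w(k(6, M)) = 73441/(-286 + (33 + 6)) = 73441/(-286 + 39) = 73441/(-247) = 73441*(-1/247) = -73441/247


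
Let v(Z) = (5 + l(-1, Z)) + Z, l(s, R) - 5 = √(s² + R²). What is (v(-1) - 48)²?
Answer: (39 - √2)² ≈ 1412.7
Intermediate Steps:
l(s, R) = 5 + √(R² + s²) (l(s, R) = 5 + √(s² + R²) = 5 + √(R² + s²))
v(Z) = 10 + Z + √(1 + Z²) (v(Z) = (5 + (5 + √(Z² + (-1)²))) + Z = (5 + (5 + √(Z² + 1))) + Z = (5 + (5 + √(1 + Z²))) + Z = (10 + √(1 + Z²)) + Z = 10 + Z + √(1 + Z²))
(v(-1) - 48)² = ((10 - 1 + √(1 + (-1)²)) - 48)² = ((10 - 1 + √(1 + 1)) - 48)² = ((10 - 1 + √2) - 48)² = ((9 + √2) - 48)² = (-39 + √2)²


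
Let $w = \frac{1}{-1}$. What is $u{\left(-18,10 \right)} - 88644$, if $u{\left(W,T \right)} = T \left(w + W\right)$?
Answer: $-88834$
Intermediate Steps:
$w = -1$
$u{\left(W,T \right)} = T \left(-1 + W\right)$
$u{\left(-18,10 \right)} - 88644 = 10 \left(-1 - 18\right) - 88644 = 10 \left(-19\right) - 88644 = -190 - 88644 = -88834$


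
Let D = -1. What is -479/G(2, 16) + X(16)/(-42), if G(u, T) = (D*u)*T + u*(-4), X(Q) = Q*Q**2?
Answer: -71861/840 ≈ -85.549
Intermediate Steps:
X(Q) = Q**3
G(u, T) = -4*u - T*u (G(u, T) = (-u)*T + u*(-4) = -T*u - 4*u = -4*u - T*u)
-479/G(2, 16) + X(16)/(-42) = -479*(-1/(2*(4 + 16))) + 16**3/(-42) = -479/((-1*2*20)) + 4096*(-1/42) = -479/(-40) - 2048/21 = -479*(-1/40) - 2048/21 = 479/40 - 2048/21 = -71861/840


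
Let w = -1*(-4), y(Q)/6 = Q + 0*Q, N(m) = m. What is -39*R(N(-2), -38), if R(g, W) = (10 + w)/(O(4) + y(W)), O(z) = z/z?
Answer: 546/227 ≈ 2.4053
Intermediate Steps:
y(Q) = 6*Q (y(Q) = 6*(Q + 0*Q) = 6*(Q + 0) = 6*Q)
O(z) = 1
w = 4
R(g, W) = 14/(1 + 6*W) (R(g, W) = (10 + 4)/(1 + 6*W) = 14/(1 + 6*W))
-39*R(N(-2), -38) = -546/(1 + 6*(-38)) = -546/(1 - 228) = -546/(-227) = -546*(-1)/227 = -39*(-14/227) = 546/227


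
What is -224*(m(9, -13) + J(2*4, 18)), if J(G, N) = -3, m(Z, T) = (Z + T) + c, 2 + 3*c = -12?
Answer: 7840/3 ≈ 2613.3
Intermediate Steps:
c = -14/3 (c = -2/3 + (1/3)*(-12) = -2/3 - 4 = -14/3 ≈ -4.6667)
m(Z, T) = -14/3 + T + Z (m(Z, T) = (Z + T) - 14/3 = (T + Z) - 14/3 = -14/3 + T + Z)
-224*(m(9, -13) + J(2*4, 18)) = -224*((-14/3 - 13 + 9) - 3) = -224*(-26/3 - 3) = -224*(-35/3) = 7840/3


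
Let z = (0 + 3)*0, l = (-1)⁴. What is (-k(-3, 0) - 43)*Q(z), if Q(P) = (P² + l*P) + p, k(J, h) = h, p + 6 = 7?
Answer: -43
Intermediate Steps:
p = 1 (p = -6 + 7 = 1)
l = 1
z = 0 (z = 3*0 = 0)
Q(P) = 1 + P + P² (Q(P) = (P² + 1*P) + 1 = (P² + P) + 1 = (P + P²) + 1 = 1 + P + P²)
(-k(-3, 0) - 43)*Q(z) = (-1*0 - 43)*(1 + 0 + 0²) = (0 - 43)*(1 + 0 + 0) = -43*1 = -43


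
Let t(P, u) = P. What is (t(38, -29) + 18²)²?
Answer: 131044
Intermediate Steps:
(t(38, -29) + 18²)² = (38 + 18²)² = (38 + 324)² = 362² = 131044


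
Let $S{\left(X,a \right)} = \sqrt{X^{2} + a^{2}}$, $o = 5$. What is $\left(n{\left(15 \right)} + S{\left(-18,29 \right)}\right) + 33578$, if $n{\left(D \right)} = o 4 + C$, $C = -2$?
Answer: $33596 + \sqrt{1165} \approx 33630.0$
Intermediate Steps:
$n{\left(D \right)} = 18$ ($n{\left(D \right)} = 5 \cdot 4 - 2 = 20 - 2 = 18$)
$\left(n{\left(15 \right)} + S{\left(-18,29 \right)}\right) + 33578 = \left(18 + \sqrt{\left(-18\right)^{2} + 29^{2}}\right) + 33578 = \left(18 + \sqrt{324 + 841}\right) + 33578 = \left(18 + \sqrt{1165}\right) + 33578 = 33596 + \sqrt{1165}$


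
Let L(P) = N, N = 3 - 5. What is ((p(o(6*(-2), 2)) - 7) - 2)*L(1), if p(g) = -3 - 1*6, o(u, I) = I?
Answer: 36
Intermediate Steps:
p(g) = -9 (p(g) = -3 - 6 = -9)
N = -2
L(P) = -2
((p(o(6*(-2), 2)) - 7) - 2)*L(1) = ((-9 - 7) - 2)*(-2) = (-16 - 2)*(-2) = -18*(-2) = 36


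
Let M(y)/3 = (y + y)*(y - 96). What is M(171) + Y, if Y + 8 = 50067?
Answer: 127009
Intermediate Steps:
Y = 50059 (Y = -8 + 50067 = 50059)
M(y) = 6*y*(-96 + y) (M(y) = 3*((y + y)*(y - 96)) = 3*((2*y)*(-96 + y)) = 3*(2*y*(-96 + y)) = 6*y*(-96 + y))
M(171) + Y = 6*171*(-96 + 171) + 50059 = 6*171*75 + 50059 = 76950 + 50059 = 127009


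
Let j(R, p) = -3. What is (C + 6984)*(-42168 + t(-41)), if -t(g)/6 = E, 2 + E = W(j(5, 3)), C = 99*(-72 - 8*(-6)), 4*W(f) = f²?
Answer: -194317056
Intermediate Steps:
W(f) = f²/4
C = -2376 (C = 99*(-72 + 48) = 99*(-24) = -2376)
E = ¼ (E = -2 + (¼)*(-3)² = -2 + (¼)*9 = -2 + 9/4 = ¼ ≈ 0.25000)
t(g) = -3/2 (t(g) = -6*¼ = -3/2)
(C + 6984)*(-42168 + t(-41)) = (-2376 + 6984)*(-42168 - 3/2) = 4608*(-84339/2) = -194317056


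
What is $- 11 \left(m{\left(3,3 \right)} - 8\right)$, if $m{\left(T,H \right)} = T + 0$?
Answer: $55$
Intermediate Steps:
$m{\left(T,H \right)} = T$
$- 11 \left(m{\left(3,3 \right)} - 8\right) = - 11 \left(3 - 8\right) = \left(-11\right) \left(-5\right) = 55$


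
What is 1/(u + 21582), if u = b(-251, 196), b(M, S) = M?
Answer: 1/21331 ≈ 4.6880e-5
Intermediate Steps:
u = -251
1/(u + 21582) = 1/(-251 + 21582) = 1/21331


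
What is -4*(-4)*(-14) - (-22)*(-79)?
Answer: -1962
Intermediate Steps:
-4*(-4)*(-14) - (-22)*(-79) = 16*(-14) - 1*1738 = -224 - 1738 = -1962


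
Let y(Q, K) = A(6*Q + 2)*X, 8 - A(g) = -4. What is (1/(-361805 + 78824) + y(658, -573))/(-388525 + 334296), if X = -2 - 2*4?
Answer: 4851103/2192253807 ≈ 0.0022128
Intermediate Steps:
A(g) = 12 (A(g) = 8 - 1*(-4) = 8 + 4 = 12)
X = -10 (X = -2 - 8 = -10)
y(Q, K) = -120 (y(Q, K) = 12*(-10) = -120)
(1/(-361805 + 78824) + y(658, -573))/(-388525 + 334296) = (1/(-361805 + 78824) - 120)/(-388525 + 334296) = (1/(-282981) - 120)/(-54229) = (-1/282981 - 120)*(-1/54229) = -33957721/282981*(-1/54229) = 4851103/2192253807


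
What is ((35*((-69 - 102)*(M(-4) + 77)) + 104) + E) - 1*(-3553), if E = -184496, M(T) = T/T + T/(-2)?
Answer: -659639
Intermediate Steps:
M(T) = 1 - T/2 (M(T) = 1 + T*(-1/2) = 1 - T/2)
((35*((-69 - 102)*(M(-4) + 77)) + 104) + E) - 1*(-3553) = ((35*((-69 - 102)*((1 - 1/2*(-4)) + 77)) + 104) - 184496) - 1*(-3553) = ((35*(-171*((1 + 2) + 77)) + 104) - 184496) + 3553 = ((35*(-171*(3 + 77)) + 104) - 184496) + 3553 = ((35*(-171*80) + 104) - 184496) + 3553 = ((35*(-13680) + 104) - 184496) + 3553 = ((-478800 + 104) - 184496) + 3553 = (-478696 - 184496) + 3553 = -663192 + 3553 = -659639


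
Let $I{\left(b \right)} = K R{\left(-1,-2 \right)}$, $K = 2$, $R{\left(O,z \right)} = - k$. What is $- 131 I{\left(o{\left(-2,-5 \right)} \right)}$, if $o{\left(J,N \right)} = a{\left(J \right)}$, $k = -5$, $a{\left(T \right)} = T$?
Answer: $-1310$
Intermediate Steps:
$o{\left(J,N \right)} = J$
$R{\left(O,z \right)} = 5$ ($R{\left(O,z \right)} = \left(-1\right) \left(-5\right) = 5$)
$I{\left(b \right)} = 10$ ($I{\left(b \right)} = 2 \cdot 5 = 10$)
$- 131 I{\left(o{\left(-2,-5 \right)} \right)} = \left(-131\right) 10 = -1310$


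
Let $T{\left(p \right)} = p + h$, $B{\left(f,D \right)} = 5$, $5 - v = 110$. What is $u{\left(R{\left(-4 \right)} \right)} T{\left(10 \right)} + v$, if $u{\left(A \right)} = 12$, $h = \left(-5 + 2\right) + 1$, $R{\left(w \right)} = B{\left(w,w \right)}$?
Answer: $-9$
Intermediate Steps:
$v = -105$ ($v = 5 - 110 = -105$)
$R{\left(w \right)} = 5$
$h = -2$ ($h = -3 + 1 = -2$)
$T{\left(p \right)} = -2 + p$ ($T{\left(p \right)} = p - 2 = -2 + p$)
$u{\left(R{\left(-4 \right)} \right)} T{\left(10 \right)} + v = 12 \left(-2 + 10\right) - 105 = 12 \cdot 8 - 105 = 96 - 105 = -9$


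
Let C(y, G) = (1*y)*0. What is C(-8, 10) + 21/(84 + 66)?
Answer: 7/50 ≈ 0.14000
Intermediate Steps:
C(y, G) = 0 (C(y, G) = y*0 = 0)
C(-8, 10) + 21/(84 + 66) = 0 + 21/(84 + 66) = 0 + 21/150 = 0 + 21*(1/150) = 0 + 7/50 = 7/50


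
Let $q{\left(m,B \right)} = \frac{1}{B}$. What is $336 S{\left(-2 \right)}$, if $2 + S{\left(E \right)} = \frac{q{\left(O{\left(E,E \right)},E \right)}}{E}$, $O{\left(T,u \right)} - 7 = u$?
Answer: $-588$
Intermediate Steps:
$O{\left(T,u \right)} = 7 + u$
$S{\left(E \right)} = -2 + \frac{1}{E^{2}}$ ($S{\left(E \right)} = -2 + \frac{1}{E E} = -2 + \frac{1}{E^{2}}$)
$336 S{\left(-2 \right)} = 336 \left(-2 + \frac{1}{4}\right) = 336 \left(- \frac{7}{4}\right) = -588$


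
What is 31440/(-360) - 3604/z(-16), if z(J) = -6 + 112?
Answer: -364/3 ≈ -121.33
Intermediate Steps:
z(J) = 106
31440/(-360) - 3604/z(-16) = 31440/(-360) - 3604/106 = 31440*(-1/360) - 3604*1/106 = -262/3 - 34 = -364/3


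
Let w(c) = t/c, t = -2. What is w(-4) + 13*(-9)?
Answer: -233/2 ≈ -116.50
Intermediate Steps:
w(c) = -2/c
w(-4) + 13*(-9) = -2/(-4) + 13*(-9) = -2*(-¼) - 117 = ½ - 117 = -233/2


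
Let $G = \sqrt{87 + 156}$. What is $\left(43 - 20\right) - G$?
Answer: $23 - 9 \sqrt{3} \approx 7.4115$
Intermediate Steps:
$G = 9 \sqrt{3}$ ($G = \sqrt{243} = 9 \sqrt{3} \approx 15.588$)
$\left(43 - 20\right) - G = \left(43 - 20\right) - 9 \sqrt{3} = 23 - 9 \sqrt{3}$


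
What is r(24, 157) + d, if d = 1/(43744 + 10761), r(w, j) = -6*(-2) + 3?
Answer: 817576/54505 ≈ 15.000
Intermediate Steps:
r(w, j) = 15 (r(w, j) = 12 + 3 = 15)
d = 1/54505 ≈ 1.8347e-5
r(24, 157) + d = 15 + 1/54505 = 817576/54505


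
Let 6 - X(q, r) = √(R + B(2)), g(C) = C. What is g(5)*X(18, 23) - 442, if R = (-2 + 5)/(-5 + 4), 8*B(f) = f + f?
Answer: -412 - 5*I*√10/2 ≈ -412.0 - 7.9057*I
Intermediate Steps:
B(f) = f/4 (B(f) = (f + f)/8 = (2*f)/8 = f/4)
R = -3 (R = 3/(-1) = 3*(-1) = -3)
X(q, r) = 6 - I*√10/2 (X(q, r) = 6 - √(-3 + (¼)*2) = 6 - √(-3 + ½) = 6 - √(-5/2) = 6 - I*√10/2)
g(5)*X(18, 23) - 442 = 5*(6 - I*√10/2) - 442 = (30 - 5*I*√10/2) - 442 = -412 - 5*I*√10/2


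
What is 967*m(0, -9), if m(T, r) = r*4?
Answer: -34812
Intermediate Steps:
m(T, r) = 4*r
967*m(0, -9) = 967*(4*(-9)) = 967*(-36) = -34812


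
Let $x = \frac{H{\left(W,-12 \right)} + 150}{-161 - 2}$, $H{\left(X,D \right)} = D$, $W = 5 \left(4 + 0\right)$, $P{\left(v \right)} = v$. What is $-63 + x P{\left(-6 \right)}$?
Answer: $- \frac{9441}{163} \approx -57.92$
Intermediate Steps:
$W = 20$ ($W = 5 \cdot 4 = 20$)
$x = - \frac{138}{163}$ ($x = \frac{-12 + 150}{-161 - 2} = \frac{138}{-163} = 138 \left(- \frac{1}{163}\right) = - \frac{138}{163} \approx -0.84663$)
$-63 + x P{\left(-6 \right)} = -63 - - \frac{828}{163} = -63 + \frac{828}{163} = - \frac{9441}{163}$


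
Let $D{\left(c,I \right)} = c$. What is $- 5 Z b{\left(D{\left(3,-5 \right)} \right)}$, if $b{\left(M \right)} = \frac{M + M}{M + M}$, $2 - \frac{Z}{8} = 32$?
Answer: $1200$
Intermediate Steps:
$Z = -240$ ($Z = 16 - 256 = -240$)
$b{\left(M \right)} = 1$ ($b{\left(M \right)} = \frac{2 M}{2 M} = 2 M \frac{1}{2 M} = 1$)
$- 5 Z b{\left(D{\left(3,-5 \right)} \right)} = \left(-5\right) \left(-240\right) 1 = 1200 \cdot 1 = 1200$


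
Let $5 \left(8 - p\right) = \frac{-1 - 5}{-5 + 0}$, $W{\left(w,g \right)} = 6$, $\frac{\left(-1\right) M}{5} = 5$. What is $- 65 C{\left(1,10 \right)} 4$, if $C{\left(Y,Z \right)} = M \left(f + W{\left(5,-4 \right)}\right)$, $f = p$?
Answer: $89440$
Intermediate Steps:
$M = -25$ ($M = \left(-5\right) 5 = -25$)
$p = \frac{194}{25}$ ($p = 8 - \frac{\left(-1 - 5\right) \frac{1}{-5 + 0}}{5} = 8 - \frac{\left(-6\right) \frac{1}{-5}}{5} = 8 - \frac{\left(-6\right) \left(- \frac{1}{5}\right)}{5} = 8 - \frac{6}{25} = \frac{194}{25} \approx 7.76$)
$f = \frac{194}{25} \approx 7.76$
$C{\left(Y,Z \right)} = -344$ ($C{\left(Y,Z \right)} = - 25 \left(\frac{194}{25} + 6\right) = \left(-25\right) \frac{344}{25} = -344$)
$- 65 C{\left(1,10 \right)} 4 = \left(-65\right) \left(-344\right) 4 = 22360 \cdot 4 = 89440$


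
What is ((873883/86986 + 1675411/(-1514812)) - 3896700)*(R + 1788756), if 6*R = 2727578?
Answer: -575932470863139976976175/65883718316 ≈ -8.7417e+12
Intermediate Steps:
R = 1363789/3 (R = (⅙)*2727578 = 1363789/3 ≈ 4.5460e+5)
((873883/86986 + 1675411/(-1514812)) - 3896700)*(R + 1788756) = ((873883/86986 + 1675411/(-1514812)) - 3896700)*(1363789/3 + 1788756) = ((873883*(1/86986) + 1675411*(-1/1514812)) - 3896700)*(6730057/3) = ((873883/86986 - 1675411/1514812) - 3896700)*(6730057/3) = (589015576875/65883718316 - 3896700)*(6730057/3) = -256728496146380325/65883718316*6730057/3 = -575932470863139976976175/65883718316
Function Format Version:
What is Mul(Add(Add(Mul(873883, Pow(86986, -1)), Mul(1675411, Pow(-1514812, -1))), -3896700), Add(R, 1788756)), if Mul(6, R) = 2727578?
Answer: Rational(-575932470863139976976175, 65883718316) ≈ -8.7417e+12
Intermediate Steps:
R = Rational(1363789, 3) (R = Mul(Rational(1, 6), 2727578) = Rational(1363789, 3) ≈ 4.5460e+5)
Mul(Add(Add(Mul(873883, Pow(86986, -1)), Mul(1675411, Pow(-1514812, -1))), -3896700), Add(R, 1788756)) = Mul(Add(Add(Mul(873883, Pow(86986, -1)), Mul(1675411, Pow(-1514812, -1))), -3896700), Add(Rational(1363789, 3), 1788756)) = Mul(Add(Add(Mul(873883, Rational(1, 86986)), Mul(1675411, Rational(-1, 1514812))), -3896700), Rational(6730057, 3)) = Mul(Add(Add(Rational(873883, 86986), Rational(-1675411, 1514812)), -3896700), Rational(6730057, 3)) = Mul(Add(Rational(589015576875, 65883718316), -3896700), Rational(6730057, 3)) = Mul(Rational(-256728496146380325, 65883718316), Rational(6730057, 3)) = Rational(-575932470863139976976175, 65883718316)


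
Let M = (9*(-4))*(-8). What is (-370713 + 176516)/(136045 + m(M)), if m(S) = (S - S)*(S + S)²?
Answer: -194197/136045 ≈ -1.4274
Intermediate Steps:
M = 288 (M = -36*(-8) = 288)
m(S) = 0 (m(S) = 0*(2*S)² = 0*(4*S²) = 0)
(-370713 + 176516)/(136045 + m(M)) = (-370713 + 176516)/(136045 + 0) = -194197/136045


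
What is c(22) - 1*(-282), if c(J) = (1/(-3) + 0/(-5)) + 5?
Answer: 860/3 ≈ 286.67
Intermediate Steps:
c(J) = 14/3 (c(J) = (1*(-⅓) + 0*(-⅕)) + 5 = (-⅓ + 0) + 5 = -⅓ + 5 = 14/3)
c(22) - 1*(-282) = 14/3 - 1*(-282) = 14/3 + 282 = 860/3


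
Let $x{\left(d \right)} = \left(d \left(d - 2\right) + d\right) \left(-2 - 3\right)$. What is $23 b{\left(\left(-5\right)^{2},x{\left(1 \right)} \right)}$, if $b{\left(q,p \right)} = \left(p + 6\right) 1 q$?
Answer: $3450$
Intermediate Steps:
$x{\left(d \right)} = - 5 d - 5 d \left(-2 + d\right)$ ($x{\left(d \right)} = \left(d \left(-2 + d\right) + d\right) \left(-5\right) = \left(d + d \left(-2 + d\right)\right) \left(-5\right) = - 5 d - 5 d \left(-2 + d\right)$)
$b{\left(q,p \right)} = q \left(6 + p\right)$ ($b{\left(q,p \right)} = \left(6 + p\right) 1 q = \left(6 + p\right) q = q \left(6 + p\right)$)
$23 b{\left(\left(-5\right)^{2},x{\left(1 \right)} \right)} = 23 \left(-5\right)^{2} \left(6 + 5 \cdot 1 \left(1 - 1\right)\right) = 23 \cdot 25 \left(6 + 5 \cdot 1 \left(1 - 1\right)\right) = 23 \cdot 25 \left(6 + 5 \cdot 1 \cdot 0\right) = 23 \cdot 25 \left(6 + 0\right) = 23 \cdot 25 \cdot 6 = 23 \cdot 150 = 3450$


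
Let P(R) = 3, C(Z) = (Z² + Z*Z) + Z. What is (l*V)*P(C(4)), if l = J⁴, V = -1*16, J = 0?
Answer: 0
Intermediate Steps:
C(Z) = Z + 2*Z² (C(Z) = (Z² + Z²) + Z = 2*Z² + Z = Z + 2*Z²)
V = -16
l = 0 (l = 0⁴ = 0)
(l*V)*P(C(4)) = (0*(-16))*3 = 0*3 = 0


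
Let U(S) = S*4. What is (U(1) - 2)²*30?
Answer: 120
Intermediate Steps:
U(S) = 4*S
(U(1) - 2)²*30 = (4*1 - 2)²*30 = (4 - 2)²*30 = 2²*30 = 4*30 = 120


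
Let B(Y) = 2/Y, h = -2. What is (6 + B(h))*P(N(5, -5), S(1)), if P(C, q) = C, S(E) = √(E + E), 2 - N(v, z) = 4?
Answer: -10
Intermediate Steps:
N(v, z) = -2 (N(v, z) = 2 - 1*4 = 2 - 4 = -2)
S(E) = √2*√E (S(E) = √(2*E) = √2*√E)
(6 + B(h))*P(N(5, -5), S(1)) = (6 + 2/(-2))*(-2) = (6 + 2*(-½))*(-2) = (6 - 1)*(-2) = 5*(-2) = -10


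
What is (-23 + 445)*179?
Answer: 75538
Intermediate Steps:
(-23 + 445)*179 = 422*179 = 75538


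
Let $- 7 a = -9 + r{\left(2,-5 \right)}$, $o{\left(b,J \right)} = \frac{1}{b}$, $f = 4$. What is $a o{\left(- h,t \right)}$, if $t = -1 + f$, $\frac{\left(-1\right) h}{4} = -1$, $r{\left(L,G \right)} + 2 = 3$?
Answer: $- \frac{2}{7} \approx -0.28571$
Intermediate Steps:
$r{\left(L,G \right)} = 1$ ($r{\left(L,G \right)} = -2 + 3 = 1$)
$h = 4$ ($h = \left(-4\right) \left(-1\right) = 4$)
$t = 3$ ($t = -1 + 4 = 3$)
$a = \frac{8}{7}$ ($a = - \frac{-9 + 1}{7} = \left(- \frac{1}{7}\right) \left(-8\right) = \frac{8}{7} \approx 1.1429$)
$a o{\left(- h,t \right)} = \frac{8}{7 \left(\left(-1\right) 4\right)} = \frac{8}{7 \left(-4\right)} = \frac{8}{7} \left(- \frac{1}{4}\right) = - \frac{2}{7}$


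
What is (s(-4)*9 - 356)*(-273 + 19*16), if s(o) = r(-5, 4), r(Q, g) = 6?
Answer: -9362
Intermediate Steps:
s(o) = 6
(s(-4)*9 - 356)*(-273 + 19*16) = (6*9 - 356)*(-273 + 19*16) = (54 - 356)*(-273 + 304) = -302*31 = -9362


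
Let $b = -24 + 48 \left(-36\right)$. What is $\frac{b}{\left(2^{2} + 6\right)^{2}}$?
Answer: $- \frac{438}{25} \approx -17.52$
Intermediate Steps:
$b = -1752$ ($b = -24 - 1728 = -1752$)
$\frac{b}{\left(2^{2} + 6\right)^{2}} = - \frac{1752}{\left(2^{2} + 6\right)^{2}} = - \frac{1752}{\left(4 + 6\right)^{2}} = - \frac{1752}{10^{2}} = - \frac{1752}{100} = \left(-1752\right) \frac{1}{100} = - \frac{438}{25}$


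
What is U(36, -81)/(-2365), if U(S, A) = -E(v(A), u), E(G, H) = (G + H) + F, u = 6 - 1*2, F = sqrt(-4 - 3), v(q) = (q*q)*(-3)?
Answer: -1789/215 + I*sqrt(7)/2365 ≈ -8.3209 + 0.0011187*I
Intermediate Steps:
v(q) = -3*q**2 (v(q) = q**2*(-3) = -3*q**2)
F = I*sqrt(7) (F = sqrt(-7) = I*sqrt(7) ≈ 2.6458*I)
u = 4 (u = 6 - 2 = 4)
E(G, H) = G + H + I*sqrt(7) (E(G, H) = (G + H) + I*sqrt(7) = G + H + I*sqrt(7))
U(S, A) = -4 + 3*A**2 - I*sqrt(7) (U(S, A) = -(-3*A**2 + 4 + I*sqrt(7)) = -(4 - 3*A**2 + I*sqrt(7)) = -4 + 3*A**2 - I*sqrt(7))
U(36, -81)/(-2365) = (-4 + 3*(-81)**2 - I*sqrt(7))/(-2365) = (-4 + 3*6561 - I*sqrt(7))*(-1/2365) = (-4 + 19683 - I*sqrt(7))*(-1/2365) = (19679 - I*sqrt(7))*(-1/2365) = -1789/215 + I*sqrt(7)/2365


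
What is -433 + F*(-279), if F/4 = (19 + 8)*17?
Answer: -512677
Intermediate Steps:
F = 1836 (F = 4*((19 + 8)*17) = 4*(27*17) = 4*459 = 1836)
-433 + F*(-279) = -433 + 1836*(-279) = -433 - 512244 = -512677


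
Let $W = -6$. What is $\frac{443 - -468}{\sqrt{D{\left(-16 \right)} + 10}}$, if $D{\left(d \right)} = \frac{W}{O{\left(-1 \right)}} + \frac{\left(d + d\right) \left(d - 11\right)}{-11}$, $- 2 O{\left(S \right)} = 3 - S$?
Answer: $- \frac{911 i \sqrt{7931}}{721} \approx - 112.52 i$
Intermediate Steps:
$O{\left(S \right)} = - \frac{3}{2} + \frac{S}{2}$ ($O{\left(S \right)} = - \frac{3 - S}{2} = - \frac{3}{2} + \frac{S}{2}$)
$D{\left(d \right)} = 3 - \frac{2 d \left(-11 + d\right)}{11}$ ($D{\left(d \right)} = - \frac{6}{- \frac{3}{2} + \frac{1}{2} \left(-1\right)} + \frac{\left(d + d\right) \left(d - 11\right)}{-11} = - \frac{6}{- \frac{3}{2} - \frac{1}{2}} + 2 d \left(-11 + d\right) \left(- \frac{1}{11}\right) = - \frac{6}{-2} + 2 d \left(-11 + d\right) \left(- \frac{1}{11}\right) = \left(-6\right) \left(- \frac{1}{2}\right) - \frac{2 d \left(-11 + d\right)}{11} = 3 - \frac{2 d \left(-11 + d\right)}{11}$)
$\frac{443 - -468}{\sqrt{D{\left(-16 \right)} + 10}} = \frac{443 - -468}{\sqrt{\left(3 + 2 \left(-16\right) - \frac{2 \left(-16\right)^{2}}{11}\right) + 10}} = \frac{443 + 468}{\sqrt{\left(3 - 32 - \frac{512}{11}\right) + 10}} = \frac{911}{\sqrt{\left(3 - 32 - \frac{512}{11}\right) + 10}} = \frac{911}{\sqrt{- \frac{831}{11} + 10}} = \frac{911}{\sqrt{- \frac{721}{11}}} = \frac{911}{\frac{1}{11} i \sqrt{7931}} = 911 \left(- \frac{i \sqrt{7931}}{721}\right) = - \frac{911 i \sqrt{7931}}{721}$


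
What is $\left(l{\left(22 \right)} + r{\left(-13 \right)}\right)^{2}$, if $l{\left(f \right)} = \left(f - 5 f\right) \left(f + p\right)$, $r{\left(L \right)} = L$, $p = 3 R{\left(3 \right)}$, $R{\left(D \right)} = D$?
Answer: $7513081$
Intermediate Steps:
$p = 9$ ($p = 3 \cdot 3 = 9$)
$l{\left(f \right)} = - 4 f \left(9 + f\right)$ ($l{\left(f \right)} = \left(f - 5 f\right) \left(f + 9\right) = - 4 f \left(9 + f\right)$)
$\left(l{\left(22 \right)} + r{\left(-13 \right)}\right)^{2} = \left(\left(-4\right) 22 \left(9 + 22\right) - 13\right)^{2} = \left(\left(-4\right) 22 \cdot 31 - 13\right)^{2} = \left(-2728 - 13\right)^{2} = \left(-2741\right)^{2} = 7513081$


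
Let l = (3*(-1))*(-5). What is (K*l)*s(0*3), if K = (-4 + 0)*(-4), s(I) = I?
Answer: 0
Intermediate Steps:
l = 15 (l = -3*(-5) = 15)
K = 16 (K = -4*(-4) = 16)
(K*l)*s(0*3) = (16*15)*(0*3) = 240*0 = 0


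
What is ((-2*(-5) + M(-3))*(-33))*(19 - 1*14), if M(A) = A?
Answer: -1155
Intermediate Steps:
((-2*(-5) + M(-3))*(-33))*(19 - 1*14) = ((-2*(-5) - 3)*(-33))*(19 - 1*14) = ((10 - 3)*(-33))*(19 - 14) = (7*(-33))*5 = -231*5 = -1155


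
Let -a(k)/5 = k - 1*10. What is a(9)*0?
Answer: 0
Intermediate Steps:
a(k) = 50 - 5*k (a(k) = -5*(k - 1*10) = -5*(k - 10) = -5*(-10 + k) = 50 - 5*k)
a(9)*0 = (50 - 5*9)*0 = (50 - 45)*0 = 5*0 = 0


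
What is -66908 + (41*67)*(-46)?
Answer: -193270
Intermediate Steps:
-66908 + (41*67)*(-46) = -66908 + 2747*(-46) = -66908 - 126362 = -193270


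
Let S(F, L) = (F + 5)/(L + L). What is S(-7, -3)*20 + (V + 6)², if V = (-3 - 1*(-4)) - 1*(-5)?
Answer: 452/3 ≈ 150.67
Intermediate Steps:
S(F, L) = (5 + F)/(2*L) (S(F, L) = (5 + F)/((2*L)) = (5 + F)*(1/(2*L)) = (5 + F)/(2*L))
V = 6 (V = (-3 + 4) + 5 = 1 + 5 = 6)
S(-7, -3)*20 + (V + 6)² = ((½)*(5 - 7)/(-3))*20 + (6 + 6)² = ((½)*(-⅓)*(-2))*20 + 12² = (⅓)*20 + 144 = 20/3 + 144 = 452/3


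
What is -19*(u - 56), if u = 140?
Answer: -1596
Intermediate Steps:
-19*(u - 56) = -19*(140 - 56) = -19*84 = -1596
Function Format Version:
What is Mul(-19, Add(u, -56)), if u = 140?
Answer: -1596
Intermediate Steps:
Mul(-19, Add(u, -56)) = Mul(-19, Add(140, -56)) = Mul(-19, 84) = -1596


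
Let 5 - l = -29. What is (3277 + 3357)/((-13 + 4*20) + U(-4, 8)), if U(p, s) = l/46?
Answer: 76291/779 ≈ 97.935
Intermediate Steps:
l = 34 (l = 5 - 1*(-29) = 5 + 29 = 34)
U(p, s) = 17/23 (U(p, s) = 34/46 = 34*(1/46) = 17/23)
(3277 + 3357)/((-13 + 4*20) + U(-4, 8)) = (3277 + 3357)/((-13 + 4*20) + 17/23) = 6634/((-13 + 80) + 17/23) = 6634/(67 + 17/23) = 6634/(1558/23) = 6634*(23/1558) = 76291/779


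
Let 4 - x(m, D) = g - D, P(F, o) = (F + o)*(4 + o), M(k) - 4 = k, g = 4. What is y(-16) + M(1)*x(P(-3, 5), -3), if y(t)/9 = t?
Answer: -159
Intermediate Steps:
M(k) = 4 + k
y(t) = 9*t
P(F, o) = (4 + o)*(F + o)
x(m, D) = D (x(m, D) = 4 - (4 - D) = 4 + (-4 + D) = D)
y(-16) + M(1)*x(P(-3, 5), -3) = 9*(-16) + (4 + 1)*(-3) = -144 + 5*(-3) = -144 - 15 = -159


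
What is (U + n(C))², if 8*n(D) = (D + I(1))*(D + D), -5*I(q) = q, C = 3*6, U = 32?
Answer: 1256641/100 ≈ 12566.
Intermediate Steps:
C = 18
I(q) = -q/5
n(D) = D*(-⅕ + D)/4 (n(D) = ((D - ⅕*1)*(D + D))/8 = ((D - ⅕)*(2*D))/8 = ((-⅕ + D)*(2*D))/8 = (2*D*(-⅕ + D))/8 = D*(-⅕ + D)/4)
(U + n(C))² = (32 + (1/20)*18*(-1 + 5*18))² = (32 + (1/20)*18*(-1 + 90))² = (32 + (1/20)*18*89)² = (32 + 801/10)² = (1121/10)² = 1256641/100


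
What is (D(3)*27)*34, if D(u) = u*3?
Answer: 8262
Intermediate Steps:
D(u) = 3*u
(D(3)*27)*34 = ((3*3)*27)*34 = (9*27)*34 = 243*34 = 8262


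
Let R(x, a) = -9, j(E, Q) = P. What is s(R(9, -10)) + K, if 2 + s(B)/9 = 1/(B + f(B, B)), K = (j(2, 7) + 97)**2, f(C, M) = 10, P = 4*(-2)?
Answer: 7912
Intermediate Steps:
P = -8
j(E, Q) = -8
K = 7921 (K = (-8 + 97)**2 = 89**2 = 7921)
s(B) = -18 + 9/(10 + B) (s(B) = -18 + 9/(B + 10) = -18 + 9/(10 + B))
s(R(9, -10)) + K = 9*(-19 - 2*(-9))/(10 - 9) + 7921 = 9*(-19 + 18)/1 + 7921 = 9*1*(-1) + 7921 = -9 + 7921 = 7912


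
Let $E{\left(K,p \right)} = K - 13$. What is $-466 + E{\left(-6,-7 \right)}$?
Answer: $-485$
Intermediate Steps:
$E{\left(K,p \right)} = -13 + K$
$-466 + E{\left(-6,-7 \right)} = -466 - 19 = -485$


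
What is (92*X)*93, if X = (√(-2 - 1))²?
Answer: -25668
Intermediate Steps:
X = -3 (X = (√(-3))² = (I*√3)² = -3)
(92*X)*93 = (92*(-3))*93 = -276*93 = -25668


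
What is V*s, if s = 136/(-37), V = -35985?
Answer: 4893960/37 ≈ 1.3227e+5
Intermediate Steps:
s = -136/37 (s = 136*(-1/37) = -136/37 ≈ -3.6757)
V*s = -35985*(-136/37) = 4893960/37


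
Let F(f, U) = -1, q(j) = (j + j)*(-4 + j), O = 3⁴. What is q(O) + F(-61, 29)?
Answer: 12473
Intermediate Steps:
O = 81
q(j) = 2*j*(-4 + j) (q(j) = (2*j)*(-4 + j) = 2*j*(-4 + j))
q(O) + F(-61, 29) = 2*81*(-4 + 81) - 1 = 2*81*77 - 1 = 12474 - 1 = 12473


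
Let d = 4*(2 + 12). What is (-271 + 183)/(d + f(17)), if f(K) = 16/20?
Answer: -110/71 ≈ -1.5493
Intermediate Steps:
f(K) = 4/5 (f(K) = 16*(1/20) = 4/5)
d = 56 (d = 4*14 = 56)
(-271 + 183)/(d + f(17)) = (-271 + 183)/(56 + 4/5) = -88/284/5 = -88*5/284 = -110/71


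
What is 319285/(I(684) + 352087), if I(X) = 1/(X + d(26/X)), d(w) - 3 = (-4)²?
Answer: 224457355/247517162 ≈ 0.90684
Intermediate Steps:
d(w) = 19 (d(w) = 3 + (-4)² = 3 + 16 = 19)
I(X) = 1/(19 + X) (I(X) = 1/(X + 19) = 1/(19 + X))
319285/(I(684) + 352087) = 319285/(1/(19 + 684) + 352087) = 319285/(1/703 + 352087) = 319285/(247517162/703) = 319285*(703/247517162) = 224457355/247517162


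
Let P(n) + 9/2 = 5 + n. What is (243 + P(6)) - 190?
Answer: 119/2 ≈ 59.500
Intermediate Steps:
P(n) = ½ + n (P(n) = -9/2 + (5 + n) = ½ + n)
(243 + P(6)) - 190 = (243 + (½ + 6)) - 190 = (243 + 13/2) - 190 = 499/2 - 190 = 119/2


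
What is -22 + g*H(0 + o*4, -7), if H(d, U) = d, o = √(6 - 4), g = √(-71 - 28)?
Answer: -22 + 12*I*√22 ≈ -22.0 + 56.285*I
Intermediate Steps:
g = 3*I*√11 (g = √(-99) = 3*I*√11 ≈ 9.9499*I)
o = √2 ≈ 1.4142
-22 + g*H(0 + o*4, -7) = -22 + (3*I*√11)*(0 + √2*4) = -22 + (3*I*√11)*(0 + 4*√2) = -22 + (3*I*√11)*(4*√2) = -22 + 12*I*√22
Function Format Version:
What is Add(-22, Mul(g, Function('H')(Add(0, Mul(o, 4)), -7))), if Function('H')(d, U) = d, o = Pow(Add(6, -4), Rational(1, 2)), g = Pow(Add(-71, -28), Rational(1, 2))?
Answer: Add(-22, Mul(12, I, Pow(22, Rational(1, 2)))) ≈ Add(-22.000, Mul(56.285, I))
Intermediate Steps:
g = Mul(3, I, Pow(11, Rational(1, 2))) (g = Pow(-99, Rational(1, 2)) = Mul(3, I, Pow(11, Rational(1, 2))) ≈ Mul(9.9499, I))
o = Pow(2, Rational(1, 2)) ≈ 1.4142
Add(-22, Mul(g, Function('H')(Add(0, Mul(o, 4)), -7))) = Add(-22, Mul(Mul(3, I, Pow(11, Rational(1, 2))), Add(0, Mul(Pow(2, Rational(1, 2)), 4)))) = Add(-22, Mul(Mul(3, I, Pow(11, Rational(1, 2))), Add(0, Mul(4, Pow(2, Rational(1, 2)))))) = Add(-22, Mul(Mul(3, I, Pow(11, Rational(1, 2))), Mul(4, Pow(2, Rational(1, 2))))) = Add(-22, Mul(12, I, Pow(22, Rational(1, 2))))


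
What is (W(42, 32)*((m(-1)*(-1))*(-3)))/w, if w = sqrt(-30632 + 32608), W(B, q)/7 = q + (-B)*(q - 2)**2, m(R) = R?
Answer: 198282*sqrt(494)/247 ≈ 17842.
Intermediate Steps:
W(B, q) = 7*q - 7*B*(-2 + q)**2 (W(B, q) = 7*(q + (-B)*(q - 2)**2) = 7*(q + (-B)*(-2 + q)**2) = 7*(q - B*(-2 + q)**2) = 7*q - 7*B*(-2 + q)**2)
w = 2*sqrt(494) (w = sqrt(1976) = 2*sqrt(494) ≈ 44.452)
(W(42, 32)*((m(-1)*(-1))*(-3)))/w = ((7*32 - 7*42*(-2 + 32)**2)*(-1*(-1)*(-3)))/((2*sqrt(494))) = ((224 - 7*42*30**2)*(1*(-3)))*(sqrt(494)/988) = ((224 - 7*42*900)*(-3))*(sqrt(494)/988) = ((224 - 264600)*(-3))*(sqrt(494)/988) = (-264376*(-3))*(sqrt(494)/988) = 793128*(sqrt(494)/988) = 198282*sqrt(494)/247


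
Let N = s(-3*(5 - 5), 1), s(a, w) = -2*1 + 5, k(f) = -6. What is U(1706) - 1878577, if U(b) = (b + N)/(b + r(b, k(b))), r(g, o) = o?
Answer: -3193579191/1700 ≈ -1.8786e+6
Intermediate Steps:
s(a, w) = 3 (s(a, w) = -2 + 5 = 3)
N = 3
U(b) = (3 + b)/(-6 + b) (U(b) = (b + 3)/(b - 6) = (3 + b)/(-6 + b))
U(1706) - 1878577 = (3 + 1706)/(-6 + 1706) - 1878577 = 1709/1700 - 1878577 = -3193579191/1700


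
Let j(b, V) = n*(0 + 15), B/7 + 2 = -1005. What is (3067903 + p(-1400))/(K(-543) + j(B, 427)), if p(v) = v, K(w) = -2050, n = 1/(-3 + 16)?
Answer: -39864539/26635 ≈ -1496.7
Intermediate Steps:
B = -7049 (B = -14 + 7*(-1005) = -14 - 7035 = -7049)
n = 1/13 ≈ 0.076923
j(b, V) = 15/13 (j(b, V) = (0 + 15)/13 = (1/13)*15 = 15/13)
(3067903 + p(-1400))/(K(-543) + j(B, 427)) = (3067903 - 1400)/(-2050 + 15/13) = 3066503/(-26635/13) = 3066503*(-13/26635) = -39864539/26635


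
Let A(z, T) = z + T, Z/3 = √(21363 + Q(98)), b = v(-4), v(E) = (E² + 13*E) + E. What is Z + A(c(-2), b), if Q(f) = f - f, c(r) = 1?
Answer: -39 + 3*√21363 ≈ 399.48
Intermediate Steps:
Q(f) = 0
v(E) = E² + 14*E
b = -40 (b = -4*(14 - 4) = -4*10 = -40)
Z = 3*√21363 (Z = 3*√(21363 + 0) = 3*√21363 ≈ 438.48)
A(z, T) = T + z
Z + A(c(-2), b) = 3*√21363 + (-40 + 1) = 3*√21363 - 39 = -39 + 3*√21363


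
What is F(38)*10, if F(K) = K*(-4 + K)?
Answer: 12920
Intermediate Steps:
F(38)*10 = (38*(-4 + 38))*10 = (38*34)*10 = 1292*10 = 12920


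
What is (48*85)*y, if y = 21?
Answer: 85680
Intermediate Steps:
(48*85)*y = (48*85)*21 = 4080*21 = 85680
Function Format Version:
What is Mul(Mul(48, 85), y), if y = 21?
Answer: 85680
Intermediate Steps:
Mul(Mul(48, 85), y) = Mul(Mul(48, 85), 21) = Mul(4080, 21) = 85680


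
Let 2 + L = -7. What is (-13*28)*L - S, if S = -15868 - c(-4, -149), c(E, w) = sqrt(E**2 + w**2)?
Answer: 19144 + sqrt(22217) ≈ 19293.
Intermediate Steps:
L = -9 (L = -2 - 7 = -9)
S = -15868 - sqrt(22217) (S = -15868 - sqrt((-4)**2 + (-149)**2) = -15868 - sqrt(16 + 22201) = -15868 - sqrt(22217) ≈ -16017.)
(-13*28)*L - S = -13*28*(-9) - (-15868 - sqrt(22217)) = -364*(-9) + (15868 + sqrt(22217)) = 3276 + (15868 + sqrt(22217)) = 19144 + sqrt(22217)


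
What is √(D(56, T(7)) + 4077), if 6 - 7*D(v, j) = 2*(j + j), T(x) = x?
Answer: √199619/7 ≈ 63.827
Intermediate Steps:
D(v, j) = 6/7 - 4*j/7 (D(v, j) = 6/7 - 2*(j + j)/7 = 6/7 - 2*2*j/7 = 6/7 - 4*j/7)
√(D(56, T(7)) + 4077) = √((6/7 - 4/7*7) + 4077) = √((6/7 - 4) + 4077) = √(-22/7 + 4077) = √(28517/7) = √199619/7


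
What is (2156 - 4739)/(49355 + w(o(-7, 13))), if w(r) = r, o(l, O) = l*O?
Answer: -2583/49264 ≈ -0.052432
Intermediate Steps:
o(l, O) = O*l
(2156 - 4739)/(49355 + w(o(-7, 13))) = (2156 - 4739)/(49355 + 13*(-7)) = -2583/(49355 - 91) = -2583/49264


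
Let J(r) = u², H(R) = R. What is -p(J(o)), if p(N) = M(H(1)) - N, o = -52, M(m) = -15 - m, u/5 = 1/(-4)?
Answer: 281/16 ≈ 17.563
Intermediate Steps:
u = -5/4 (u = 5/(-4) = 5*(-¼) = -5/4 ≈ -1.2500)
J(r) = 25/16 (J(r) = (-5/4)² = 25/16)
p(N) = -16 - N (p(N) = (-15 - 1*1) - N = (-15 - 1) - N = -16 - N)
-p(J(o)) = -(-16 - 1*25/16) = -(-16 - 25/16) = -1*(-281/16) = 281/16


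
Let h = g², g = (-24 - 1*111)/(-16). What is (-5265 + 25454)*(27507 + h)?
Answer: 142534683213/256 ≈ 5.5678e+8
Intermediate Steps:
g = 135/16 (g = (-24 - 111)*(-1/16) = -135*(-1/16) = 135/16 ≈ 8.4375)
h = 18225/256 (h = (135/16)² = 18225/256 ≈ 71.191)
(-5265 + 25454)*(27507 + h) = (-5265 + 25454)*(27507 + 18225/256) = 20189*(7060017/256) = 142534683213/256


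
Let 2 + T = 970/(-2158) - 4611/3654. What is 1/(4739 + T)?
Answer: 45318/214593809 ≈ 0.00021118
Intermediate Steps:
T = -168193/45318 (T = -2 + (970/(-2158) - 4611/3654) = -2 + (970*(-1/2158) - 4611*1/3654) = -2 + (-485/1079 - 53/42) = -2 - 77557/45318 = -168193/45318 ≈ -3.7114)
1/(4739 + T) = 1/(4739 - 168193/45318) = 1/(214593809/45318) = 45318/214593809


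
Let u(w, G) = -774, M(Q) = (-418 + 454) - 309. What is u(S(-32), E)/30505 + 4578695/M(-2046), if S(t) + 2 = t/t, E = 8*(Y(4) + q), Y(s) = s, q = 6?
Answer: -139673302277/8327865 ≈ -16772.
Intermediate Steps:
E = 80 (E = 8*(4 + 6) = 8*10 = 80)
S(t) = -1 (S(t) = -2 + t/t = -2 + 1 = -1)
M(Q) = -273 (M(Q) = 36 - 309 = -273)
u(S(-32), E)/30505 + 4578695/M(-2046) = -774/30505 + 4578695/(-273) = -774*1/30505 + 4578695*(-1/273) = -774/30505 - 4578695/273 = -139673302277/8327865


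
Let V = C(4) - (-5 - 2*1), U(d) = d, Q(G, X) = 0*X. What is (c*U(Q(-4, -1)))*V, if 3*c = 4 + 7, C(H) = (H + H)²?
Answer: 0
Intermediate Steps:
Q(G, X) = 0
C(H) = 4*H² (C(H) = (2*H)² = 4*H²)
V = 71 (V = 4*4² - (-5 - 2*1) = 4*16 - (-5 - 2) = 64 - 1*(-7) = 64 + 7 = 71)
c = 11/3 (c = (4 + 7)/3 = (⅓)*11 = 11/3 ≈ 3.6667)
(c*U(Q(-4, -1)))*V = ((11/3)*0)*71 = 0*71 = 0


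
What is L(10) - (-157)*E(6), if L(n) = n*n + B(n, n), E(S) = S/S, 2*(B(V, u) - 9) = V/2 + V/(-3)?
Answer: 1601/6 ≈ 266.83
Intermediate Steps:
B(V, u) = 9 + V/12 (B(V, u) = 9 + (V/2 + V/(-3))/2 = 9 + (V*(½) + V*(-⅓))/2 = 9 + (V/2 - V/3)/2 = 9 + (V/6)/2 = 9 + V/12)
E(S) = 1
L(n) = 9 + n² + n/12 (L(n) = n*n + (9 + n/12) = n² + (9 + n/12) = 9 + n² + n/12)
L(10) - (-157)*E(6) = (9 + 10² + (1/12)*10) - (-157) = (9 + 100 + ⅚) - 1*(-157) = 659/6 + 157 = 1601/6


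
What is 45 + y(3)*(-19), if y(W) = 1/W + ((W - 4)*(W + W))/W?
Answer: 230/3 ≈ 76.667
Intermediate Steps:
y(W) = -8 + 1/W + 2*W (y(W) = 1/W + ((-4 + W)*(2*W))/W = 1/W + (2*W*(-4 + W))/W = 1/W + (-8 + 2*W) = -8 + 1/W + 2*W)
45 + y(3)*(-19) = 45 + (-8 + 1/3 + 2*3)*(-19) = 45 + (-8 + ⅓ + 6)*(-19) = 45 - 5/3*(-19) = 45 + 95/3 = 230/3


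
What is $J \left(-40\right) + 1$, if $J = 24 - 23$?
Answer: $-39$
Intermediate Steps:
$J = 1$
$J \left(-40\right) + 1 = 1 \left(-40\right) + 1 = -40 + 1 = -39$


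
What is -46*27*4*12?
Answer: -59616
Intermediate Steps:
-46*27*4*12 = -1242*48 = -1*59616 = -59616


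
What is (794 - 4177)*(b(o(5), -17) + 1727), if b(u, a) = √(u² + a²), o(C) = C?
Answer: -5842441 - 3383*√314 ≈ -5.9024e+6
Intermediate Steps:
b(u, a) = √(a² + u²)
(794 - 4177)*(b(o(5), -17) + 1727) = (794 - 4177)*(√((-17)² + 5²) + 1727) = -3383*(√(289 + 25) + 1727) = -3383*(√314 + 1727) = -3383*(1727 + √314) = -5842441 - 3383*√314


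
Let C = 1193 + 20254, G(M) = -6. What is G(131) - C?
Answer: -21453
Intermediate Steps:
C = 21447
G(131) - C = -6 - 1*21447 = -6 - 21447 = -21453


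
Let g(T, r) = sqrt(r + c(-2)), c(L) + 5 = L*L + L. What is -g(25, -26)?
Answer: -I*sqrt(29) ≈ -5.3852*I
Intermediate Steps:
c(L) = -5 + L + L**2 (c(L) = -5 + (L*L + L) = -5 + (L**2 + L) = -5 + (L + L**2) = -5 + L + L**2)
g(T, r) = sqrt(-3 + r) (g(T, r) = sqrt(r + (-5 - 2 + (-2)**2)) = sqrt(r + (-5 - 2 + 4)) = sqrt(r - 3) = sqrt(-3 + r))
-g(25, -26) = -sqrt(-3 - 26) = -sqrt(-29) = -I*sqrt(29)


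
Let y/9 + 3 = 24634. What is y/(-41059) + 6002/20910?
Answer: -2194435886/429271845 ≈ -5.1120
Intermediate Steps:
y = 221679 (y = -27 + 9*24634 = -27 + 221706 = 221679)
y/(-41059) + 6002/20910 = 221679/(-41059) + 6002/20910 = 221679*(-1/41059) + 6002*(1/20910) = -221679/41059 + 3001/10455 = -2194435886/429271845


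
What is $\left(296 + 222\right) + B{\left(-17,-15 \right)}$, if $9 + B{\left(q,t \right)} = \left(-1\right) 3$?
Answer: $506$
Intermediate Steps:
$B{\left(q,t \right)} = -12$ ($B{\left(q,t \right)} = -9 - 3 = -12$)
$\left(296 + 222\right) + B{\left(-17,-15 \right)} = \left(296 + 222\right) - 12 = 518 - 12 = 506$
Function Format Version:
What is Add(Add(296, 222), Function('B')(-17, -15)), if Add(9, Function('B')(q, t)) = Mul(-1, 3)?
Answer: 506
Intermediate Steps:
Function('B')(q, t) = -12 (Function('B')(q, t) = Add(-9, Mul(-1, 3)) = Add(-9, -3) = -12)
Add(Add(296, 222), Function('B')(-17, -15)) = Add(Add(296, 222), -12) = Add(518, -12) = 506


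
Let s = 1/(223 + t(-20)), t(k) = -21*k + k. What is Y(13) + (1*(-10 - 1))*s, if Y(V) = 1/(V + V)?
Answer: 337/16198 ≈ 0.020805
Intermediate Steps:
t(k) = -20*k
Y(V) = 1/(2*V)
s = 1/623 (s = 1/(223 - 20*(-20)) = 1/(223 + 400) = 1/623 ≈ 0.0016051)
Y(13) + (1*(-10 - 1))*s = (½)/13 + (1*(-10 - 1))*(1/623) = (½)*(1/13) + (1*(-11))*(1/623) = 1/26 - 11*1/623 = 1/26 - 11/623 = 337/16198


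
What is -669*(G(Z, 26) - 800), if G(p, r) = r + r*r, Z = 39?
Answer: 65562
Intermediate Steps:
G(p, r) = r + r²
-669*(G(Z, 26) - 800) = -669*(26*(1 + 26) - 800) = -669*(26*27 - 800) = -669*(702 - 800) = -669*(-98) = 65562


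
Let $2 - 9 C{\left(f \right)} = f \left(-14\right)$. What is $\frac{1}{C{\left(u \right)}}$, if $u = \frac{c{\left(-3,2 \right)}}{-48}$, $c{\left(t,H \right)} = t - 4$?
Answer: $\frac{216}{97} \approx 2.2268$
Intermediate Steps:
$c{\left(t,H \right)} = -4 + t$
$u = \frac{7}{48}$ ($u = \frac{-4 - 3}{-48} = \left(-7\right) \left(- \frac{1}{48}\right) = \frac{7}{48} \approx 0.14583$)
$C{\left(f \right)} = \frac{2}{9} + \frac{14 f}{9}$ ($C{\left(f \right)} = \frac{2}{9} - \frac{f \left(-14\right)}{9} = \frac{2}{9} - \frac{\left(-14\right) f}{9} = \frac{2}{9} + \frac{14 f}{9}$)
$\frac{1}{C{\left(u \right)}} = \frac{1}{\frac{2}{9} + \frac{14}{9} \cdot \frac{7}{48}} = \frac{1}{\frac{2}{9} + \frac{49}{216}} = \frac{1}{\frac{97}{216}} = \frac{216}{97}$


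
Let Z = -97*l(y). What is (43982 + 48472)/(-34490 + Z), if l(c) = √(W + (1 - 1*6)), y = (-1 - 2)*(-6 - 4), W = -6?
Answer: -1062912820/396554533 + 2989346*I*√11/396554533 ≈ -2.6804 + 0.025002*I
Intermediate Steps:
y = 30 (y = -3*(-10) = 30)
l(c) = I*√11 (l(c) = √(-6 + (1 - 1*6)) = √(-6 + (1 - 6)) = √(-6 - 5) = √(-11) = I*√11)
Z = -97*I*√11 ≈ -321.71*I
(43982 + 48472)/(-34490 + Z) = (43982 + 48472)/(-34490 - 97*I*√11) = 92454/(-34490 - 97*I*√11)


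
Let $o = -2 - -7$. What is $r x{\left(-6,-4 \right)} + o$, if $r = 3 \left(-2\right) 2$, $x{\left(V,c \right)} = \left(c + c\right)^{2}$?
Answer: $-763$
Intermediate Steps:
$x{\left(V,c \right)} = 4 c^{2}$ ($x{\left(V,c \right)} = \left(2 c\right)^{2} = 4 c^{2}$)
$o = 5$ ($o = -2 + 7 = 5$)
$r = -12$ ($r = \left(-6\right) 2 = -12$)
$r x{\left(-6,-4 \right)} + o = - 12 \cdot 4 \left(-4\right)^{2} + 5 = - 12 \cdot 4 \cdot 16 + 5 = \left(-12\right) 64 + 5 = -768 + 5 = -763$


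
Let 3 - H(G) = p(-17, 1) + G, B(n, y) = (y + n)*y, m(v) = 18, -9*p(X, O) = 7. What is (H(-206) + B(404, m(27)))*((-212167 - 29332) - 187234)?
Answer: -3346594524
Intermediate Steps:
p(X, O) = -7/9 (p(X, O) = -⅑*7 = -7/9)
B(n, y) = y*(n + y) (B(n, y) = (n + y)*y = y*(n + y))
H(G) = 34/9 - G (H(G) = 3 - (-7/9 + G) = 3 + (7/9 - G) = 34/9 - G)
(H(-206) + B(404, m(27)))*((-212167 - 29332) - 187234) = ((34/9 - 1*(-206)) + 18*(404 + 18))*((-212167 - 29332) - 187234) = ((34/9 + 206) + 18*422)*(-241499 - 187234) = (1888/9 + 7596)*(-428733) = (70252/9)*(-428733) = -3346594524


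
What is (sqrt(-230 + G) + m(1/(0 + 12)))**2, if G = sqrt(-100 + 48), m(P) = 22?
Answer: (22 + sqrt(2)*sqrt(-115 + I*sqrt(13)))**2 ≈ 264.46 + 674.59*I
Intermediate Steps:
G = 2*I*sqrt(13) (G = sqrt(-52) = 2*I*sqrt(13) ≈ 7.2111*I)
(sqrt(-230 + G) + m(1/(0 + 12)))**2 = (sqrt(-230 + 2*I*sqrt(13)) + 22)**2 = (22 + sqrt(-230 + 2*I*sqrt(13)))**2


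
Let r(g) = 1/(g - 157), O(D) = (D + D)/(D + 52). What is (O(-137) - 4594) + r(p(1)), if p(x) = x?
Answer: -60873781/13260 ≈ -4590.8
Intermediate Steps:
O(D) = 2*D/(52 + D) (O(D) = (2*D)/(52 + D) = 2*D/(52 + D))
r(g) = 1/(-157 + g)
(O(-137) - 4594) + r(p(1)) = (2*(-137)/(52 - 137) - 4594) + 1/(-157 + 1) = (2*(-137)/(-85) - 4594) + 1/(-156) = (2*(-137)*(-1/85) - 4594) - 1/156 = (274/85 - 4594) - 1/156 = -390216/85 - 1/156 = -60873781/13260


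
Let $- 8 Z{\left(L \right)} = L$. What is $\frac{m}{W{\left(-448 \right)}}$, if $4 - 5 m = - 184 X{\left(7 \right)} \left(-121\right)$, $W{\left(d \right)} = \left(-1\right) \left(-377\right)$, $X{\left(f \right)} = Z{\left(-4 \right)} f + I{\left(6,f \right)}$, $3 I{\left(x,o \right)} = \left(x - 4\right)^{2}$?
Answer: $- \frac{24832}{435} \approx -57.085$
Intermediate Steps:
$Z{\left(L \right)} = - \frac{L}{8}$
$I{\left(x,o \right)} = \frac{\left(-4 + x\right)^{2}}{3}$ ($I{\left(x,o \right)} = \frac{\left(x - 4\right)^{2}}{3} = \frac{\left(-4 + x\right)^{2}}{3}$)
$X{\left(f \right)} = \frac{4}{3} + \frac{f}{2}$ ($X{\left(f \right)} = \left(- \frac{1}{8}\right) \left(-4\right) f + \frac{\left(-4 + 6\right)^{2}}{3} = \frac{f}{2} + \frac{2^{2}}{3} = \frac{f}{2} + \frac{1}{3} \cdot 4 = \frac{f}{2} + \frac{4}{3} = \frac{4}{3} + \frac{f}{2}$)
$W{\left(d \right)} = 377$
$m = - \frac{322816}{15}$ ($m = \frac{4}{5} - \frac{- 184 \left(\frac{4}{3} + \frac{1}{2} \cdot 7\right) \left(-121\right)}{5} = \frac{4}{5} - \frac{- 184 \left(\frac{4}{3} + \frac{7}{2}\right) \left(-121\right)}{5} = \frac{4}{5} - \frac{\left(-184\right) \frac{29}{6} \left(-121\right)}{5} = \frac{4}{5} - \frac{\left(- \frac{2668}{3}\right) \left(-121\right)}{5} = \frac{4}{5} - \frac{322828}{15} = - \frac{322816}{15} \approx -21521.0$)
$\frac{m}{W{\left(-448 \right)}} = - \frac{322816}{15 \cdot 377} = \left(- \frac{322816}{15}\right) \frac{1}{377} = - \frac{24832}{435}$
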